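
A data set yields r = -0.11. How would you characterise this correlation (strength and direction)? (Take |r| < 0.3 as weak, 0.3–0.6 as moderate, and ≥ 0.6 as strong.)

weak negative

r = -0.11 < 0 so the relationship is negative.
|r| = 0.11, which falls in the weak range.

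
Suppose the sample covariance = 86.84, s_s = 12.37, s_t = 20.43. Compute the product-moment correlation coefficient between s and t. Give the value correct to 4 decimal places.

0.3436

r = Cov(s,t) / (s_s · s_t) = 86.84 / (12.37 × 20.43)
  = 86.84 / 252.7191 ≈ 0.3436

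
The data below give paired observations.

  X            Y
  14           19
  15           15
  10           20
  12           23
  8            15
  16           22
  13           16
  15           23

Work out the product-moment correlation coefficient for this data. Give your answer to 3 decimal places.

n = 8, ΣX = 103, ΣY = 153, ΣX² = 1379, ΣY² = 3009, ΣXY = 1992
nΣXY − ΣXΣY = 15936 − 15759 = 177
nΣX² − (ΣX)² = 11032 − 10609 = 423; nΣY² − (ΣY)² = 24072 − 23409 = 663
r = 177 / √(423 × 663) = 177 / 529.5744 ≈ 0.334

0.334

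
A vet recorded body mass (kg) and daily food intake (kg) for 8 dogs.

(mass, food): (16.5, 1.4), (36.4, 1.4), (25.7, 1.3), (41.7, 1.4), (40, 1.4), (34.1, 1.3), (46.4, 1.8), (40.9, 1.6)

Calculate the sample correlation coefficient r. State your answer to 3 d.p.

n = 8, Σx = 281.7, Σy = 11.6, Σx² = 10585.17, Σy² = 17.02, Σxy = 415.14
nΣxy − ΣxΣy = 3321.12 − 3267.72 = 53.4
nΣx² − (Σx)² = 84681.36 − 79354.89 = 5326.47; nΣy² − (Σy)² = 136.16 − 134.56 = 1.6
r = 53.4 / √(5326.47 × 1.6) = 53.4 / 92.3166 ≈ 0.578

0.578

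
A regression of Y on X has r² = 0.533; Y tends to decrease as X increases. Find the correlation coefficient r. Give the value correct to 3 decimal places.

-0.730

|r| = √0.533 = 0.730
The association is negative, so r = −0.730.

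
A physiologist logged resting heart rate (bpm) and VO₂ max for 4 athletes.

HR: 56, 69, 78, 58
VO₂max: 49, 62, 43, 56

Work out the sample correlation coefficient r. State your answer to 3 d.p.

-0.309

n = 4, Σx = 261, Σy = 210, Σx² = 17345, Σy² = 11230, Σxy = 13624
nΣxy − ΣxΣy = 54496 − 54810 = -314
nΣx² − (Σx)² = 69380 − 68121 = 1259; nΣy² − (Σy)² = 44920 − 44100 = 820
r = -314 / √(1259 × 820) = -314 / 1016.0610 ≈ -0.309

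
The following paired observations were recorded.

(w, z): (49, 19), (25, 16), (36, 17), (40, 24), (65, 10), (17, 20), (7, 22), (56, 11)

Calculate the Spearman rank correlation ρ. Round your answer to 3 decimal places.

Rank w: 6, 3, 4, 5, 8, 2, 1, 7
Rank z: 5, 3, 4, 8, 1, 6, 7, 2
d = rank(w) − rank(z): 1, 0, 0, -3, 7, -4, -6, 5; Σd² = 136
ρ = 1 − 6Σd² / [n(n²−1)] = 1 − 6×136 / (8×63) = 1 − 816/504 ≈ -0.619

-0.619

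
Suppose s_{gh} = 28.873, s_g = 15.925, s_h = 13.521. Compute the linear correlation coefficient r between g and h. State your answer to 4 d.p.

0.1341

r = Cov(g,h) / (s_g · s_h) = 28.873 / (15.925 × 13.521)
  = 28.873 / 215.3219 ≈ 0.1341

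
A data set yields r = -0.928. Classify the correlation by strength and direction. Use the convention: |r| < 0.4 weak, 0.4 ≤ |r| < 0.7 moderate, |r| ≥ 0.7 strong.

r = -0.928 < 0 so the relationship is negative.
|r| = 0.928, which falls in the strong range.

strong negative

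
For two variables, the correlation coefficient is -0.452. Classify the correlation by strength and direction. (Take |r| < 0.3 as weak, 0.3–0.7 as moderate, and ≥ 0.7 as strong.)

r = -0.452 < 0 so the relationship is negative.
|r| = 0.452, which falls in the moderate range.

moderate negative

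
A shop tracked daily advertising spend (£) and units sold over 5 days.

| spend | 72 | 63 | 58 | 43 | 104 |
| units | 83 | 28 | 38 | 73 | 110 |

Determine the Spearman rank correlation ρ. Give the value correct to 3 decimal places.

0.600

Rank spend: 4, 3, 2, 1, 5
Rank units: 4, 1, 2, 3, 5
d = rank(spend) − rank(units): 0, 2, 0, -2, 0; Σd² = 8
ρ = 1 − 6Σd² / [n(n²−1)] = 1 − 6×8 / (5×24) = 1 − 48/120 ≈ 0.600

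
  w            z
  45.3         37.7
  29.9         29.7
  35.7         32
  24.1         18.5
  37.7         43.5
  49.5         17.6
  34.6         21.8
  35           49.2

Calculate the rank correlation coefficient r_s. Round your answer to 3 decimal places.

Rank w: 7, 2, 5, 1, 6, 8, 3, 4
Rank z: 6, 4, 5, 2, 7, 1, 3, 8
d = rank(w) − rank(z): 1, -2, 0, -1, -1, 7, 0, -4; Σd² = 72
ρ = 1 − 6Σd² / [n(n²−1)] = 1 − 6×72 / (8×63) = 1 − 432/504 ≈ 0.143

0.143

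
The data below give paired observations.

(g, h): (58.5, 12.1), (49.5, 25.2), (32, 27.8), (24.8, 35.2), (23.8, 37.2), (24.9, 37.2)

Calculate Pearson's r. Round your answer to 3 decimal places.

-0.951

n = 6, Σg = 213.5, Σh = 174.7, Σg² = 8697.99, Σh² = 5561.01, Σgh = 5529.45
nΣgh − ΣgΣh = 33176.7 − 37298.45 = -4121.75
nΣg² − (Σg)² = 52187.94 − 45582.25 = 6605.69; nΣh² − (Σh)² = 33366.06 − 30520.09 = 2845.97
r = -4121.75 / √(6605.69 × 2845.97) = -4121.75 / 4335.8500 ≈ -0.951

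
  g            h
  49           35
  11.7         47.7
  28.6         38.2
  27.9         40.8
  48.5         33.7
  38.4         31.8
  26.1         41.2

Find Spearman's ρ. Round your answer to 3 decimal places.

Rank g: 7, 1, 4, 3, 6, 5, 2
Rank h: 3, 7, 4, 5, 2, 1, 6
d = rank(g) − rank(h): 4, -6, 0, -2, 4, 4, -4; Σd² = 104
ρ = 1 − 6Σd² / [n(n²−1)] = 1 − 6×104 / (7×48) = 1 − 624/336 ≈ -0.857

-0.857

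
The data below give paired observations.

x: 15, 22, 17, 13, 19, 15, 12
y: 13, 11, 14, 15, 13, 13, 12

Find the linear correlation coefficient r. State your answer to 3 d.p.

n = 7, Σx = 113, Σy = 91, Σx² = 1897, Σy² = 1193, Σxy = 1456
nΣxy − ΣxΣy = 10192 − 10283 = -91
nΣx² − (Σx)² = 13279 − 12769 = 510; nΣy² − (Σy)² = 8351 − 8281 = 70
r = -91 / √(510 × 70) = -91 / 188.9444 ≈ -0.482

-0.482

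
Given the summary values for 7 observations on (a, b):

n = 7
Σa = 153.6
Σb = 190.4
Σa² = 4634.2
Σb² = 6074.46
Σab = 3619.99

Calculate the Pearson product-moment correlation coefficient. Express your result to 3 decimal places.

-0.524

r = (nΣab − ΣaΣb) / √[(nΣa² − (Σa)²)(nΣb² − (Σb)²)]
Numerator: 7×3619.99 − 153.6×190.4 = -3905.51
Denominator: √[(32439.4 − 23592.96)(42521.22 − 36252.16)] = √[8846.44 × 6269.06] = 7447.0708
r = -3905.51 / 7447.0708 ≈ -0.524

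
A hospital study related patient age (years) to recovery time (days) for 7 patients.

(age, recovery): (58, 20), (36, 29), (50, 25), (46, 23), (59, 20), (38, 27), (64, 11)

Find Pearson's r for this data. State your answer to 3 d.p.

-0.909

n = 7, Σx = 351, Σy = 155, Σx² = 18297, Σy² = 3645, Σxy = 7422
nΣxy − ΣxΣy = 51954 − 54405 = -2451
nΣx² − (Σx)² = 128079 − 123201 = 4878; nΣy² − (Σy)² = 25515 − 24025 = 1490
r = -2451 / √(4878 × 1490) = -2451 / 2695.9636 ≈ -0.909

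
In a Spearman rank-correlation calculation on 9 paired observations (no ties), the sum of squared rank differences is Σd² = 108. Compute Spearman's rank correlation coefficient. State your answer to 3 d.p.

ρ = 1 − 6Σd² / [n(n²−1)] = 1 − 6×108 / (9×80)
  = 1 − 648/720 = 1 − 0.9000 ≈ 0.100

0.100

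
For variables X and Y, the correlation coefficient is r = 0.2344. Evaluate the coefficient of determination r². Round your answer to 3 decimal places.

r² = (0.2344)² = 0.055

0.055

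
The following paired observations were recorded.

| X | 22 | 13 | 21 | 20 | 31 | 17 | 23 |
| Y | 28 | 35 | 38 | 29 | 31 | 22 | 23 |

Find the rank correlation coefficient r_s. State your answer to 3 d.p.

-0.071

Rank X: 5, 1, 4, 3, 7, 2, 6
Rank Y: 3, 6, 7, 4, 5, 1, 2
d = rank(X) − rank(Y): 2, -5, -3, -1, 2, 1, 4; Σd² = 60
ρ = 1 − 6Σd² / [n(n²−1)] = 1 − 6×60 / (7×48) = 1 − 360/336 ≈ -0.071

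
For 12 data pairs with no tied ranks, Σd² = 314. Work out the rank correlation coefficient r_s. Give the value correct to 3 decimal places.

ρ = 1 − 6Σd² / [n(n²−1)] = 1 − 6×314 / (12×143)
  = 1 − 1884/1716 = 1 − 1.0979 ≈ -0.098

-0.098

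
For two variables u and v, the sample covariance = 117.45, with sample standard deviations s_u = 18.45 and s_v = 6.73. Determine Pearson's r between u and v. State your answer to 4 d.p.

r = Cov(u,v) / (s_u · s_v) = 117.45 / (18.45 × 6.73)
  = 117.45 / 124.1685 ≈ 0.9459

0.9459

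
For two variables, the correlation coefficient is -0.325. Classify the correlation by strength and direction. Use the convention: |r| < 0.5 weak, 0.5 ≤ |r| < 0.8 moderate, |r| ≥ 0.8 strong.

r = -0.325 < 0 so the relationship is negative.
|r| = 0.325, which falls in the weak range.

weak negative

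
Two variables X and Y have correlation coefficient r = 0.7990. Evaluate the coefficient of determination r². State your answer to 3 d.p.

0.638

r² = (0.7990)² = 0.638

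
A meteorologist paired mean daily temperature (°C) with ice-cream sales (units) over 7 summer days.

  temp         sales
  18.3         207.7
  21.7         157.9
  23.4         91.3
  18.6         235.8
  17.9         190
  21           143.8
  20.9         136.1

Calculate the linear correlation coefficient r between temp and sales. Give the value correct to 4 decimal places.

n = 7, Σx = 141.8, Σy = 1162.6, Σx² = 2897.52, Σy² = 207310.68, Σxy = 23014.93
nΣxy − ΣxΣy = 161104.51 − 164856.68 = -3752.17
nΣx² − (Σx)² = 20282.64 − 20107.24 = 175.4; nΣy² − (Σy)² = 1451174.76 − 1351638.76 = 99536
r = -3752.17 / √(175.4 × 99536) = -3752.17 / 4178.3507 ≈ -0.8980

-0.8980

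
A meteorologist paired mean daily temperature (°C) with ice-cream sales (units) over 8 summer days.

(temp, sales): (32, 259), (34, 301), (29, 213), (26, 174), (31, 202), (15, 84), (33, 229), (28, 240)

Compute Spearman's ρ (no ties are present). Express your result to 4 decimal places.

0.7857

Rank temp: 6, 8, 4, 2, 5, 1, 7, 3
Rank sales: 7, 8, 4, 2, 3, 1, 5, 6
d = rank(temp) − rank(sales): -1, 0, 0, 0, 2, 0, 2, -3; Σd² = 18
ρ = 1 − 6Σd² / [n(n²−1)] = 1 − 6×18 / (8×63) = 1 − 108/504 ≈ 0.7857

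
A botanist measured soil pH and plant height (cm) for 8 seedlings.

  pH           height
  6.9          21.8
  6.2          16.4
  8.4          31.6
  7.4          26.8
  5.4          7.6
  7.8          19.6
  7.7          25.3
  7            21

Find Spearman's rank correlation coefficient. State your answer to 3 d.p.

Rank pH: 3, 2, 8, 5, 1, 7, 6, 4
Rank height: 5, 2, 8, 7, 1, 3, 6, 4
d = rank(pH) − rank(height): -2, 0, 0, -2, 0, 4, 0, 0; Σd² = 24
ρ = 1 − 6Σd² / [n(n²−1)] = 1 − 6×24 / (8×63) = 1 − 144/504 ≈ 0.714

0.714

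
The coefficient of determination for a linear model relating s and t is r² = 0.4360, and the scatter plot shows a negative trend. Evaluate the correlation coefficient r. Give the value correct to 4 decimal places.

|r| = √0.4360 = 0.6603
The association is negative, so r = −0.6603.

-0.6603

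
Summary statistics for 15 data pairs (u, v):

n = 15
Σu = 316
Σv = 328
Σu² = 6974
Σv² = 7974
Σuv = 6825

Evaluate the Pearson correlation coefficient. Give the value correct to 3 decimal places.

r = (nΣuv − ΣuΣv) / √[(nΣu² − (Σu)²)(nΣv² − (Σv)²)]
Numerator: 15×6825 − 316×328 = -1273
Denominator: √[(104610 − 99856)(119610 − 107584)] = √[4754 × 12026] = 7561.1906
r = -1273 / 7561.1906 ≈ -0.168

-0.168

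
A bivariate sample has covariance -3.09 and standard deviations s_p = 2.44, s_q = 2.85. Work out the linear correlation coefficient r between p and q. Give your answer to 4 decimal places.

r = Cov(p,q) / (s_p · s_q) = -3.09 / (2.44 × 2.85)
  = -3.09 / 6.9540 ≈ -0.4443

-0.4443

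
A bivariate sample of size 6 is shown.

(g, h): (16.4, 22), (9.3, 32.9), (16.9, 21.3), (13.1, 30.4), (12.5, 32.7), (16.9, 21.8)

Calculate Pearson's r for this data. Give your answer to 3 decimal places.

n = 6, Σg = 85.1, Σh = 161.1, Σg² = 1254.53, Σh² = 4488.79, Σgh = 2202.15
nΣgh − ΣgΣh = 13212.9 − 13709.61 = -496.71
nΣg² − (Σg)² = 7527.18 − 7242.01 = 285.17; nΣh² − (Σh)² = 26932.74 − 25953.21 = 979.53
r = -496.71 / √(285.17 × 979.53) = -496.71 / 528.5192 ≈ -0.940

-0.940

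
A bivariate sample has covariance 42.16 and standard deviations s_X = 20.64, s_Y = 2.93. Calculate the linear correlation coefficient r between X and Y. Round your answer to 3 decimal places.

0.697

r = Cov(X,Y) / (s_X · s_Y) = 42.16 / (20.64 × 2.93)
  = 42.16 / 60.4752 ≈ 0.697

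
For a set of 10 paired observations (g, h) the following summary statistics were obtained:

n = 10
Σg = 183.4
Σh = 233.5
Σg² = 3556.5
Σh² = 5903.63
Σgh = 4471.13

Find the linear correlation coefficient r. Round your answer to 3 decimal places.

r = (nΣgh − ΣgΣh) / √[(nΣg² − (Σg)²)(nΣh² − (Σh)²)]
Numerator: 10×4471.13 − 183.4×233.5 = 1887.4
Denominator: √[(35565 − 33635.56)(59036.3 − 54522.25)] = √[1929.44 × 4514.05] = 2951.2012
r = 1887.4 / 2951.2012 ≈ 0.640

0.640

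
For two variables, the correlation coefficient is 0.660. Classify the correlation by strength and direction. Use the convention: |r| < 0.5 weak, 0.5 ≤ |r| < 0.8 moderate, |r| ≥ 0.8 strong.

r = 0.660 > 0 so the relationship is positive.
|r| = 0.660, which falls in the moderate range.

moderate positive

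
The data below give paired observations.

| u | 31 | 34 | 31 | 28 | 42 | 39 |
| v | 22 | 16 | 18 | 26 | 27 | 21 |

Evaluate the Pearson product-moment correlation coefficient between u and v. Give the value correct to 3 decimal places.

0.202

n = 6, Σu = 205, Σv = 130, Σu² = 7147, Σv² = 2910, Σuv = 4465
nΣuv − ΣuΣv = 26790 − 26650 = 140
nΣu² − (Σu)² = 42882 − 42025 = 857; nΣv² − (Σv)² = 17460 − 16900 = 560
r = 140 / √(857 × 560) = 140 / 692.7626 ≈ 0.202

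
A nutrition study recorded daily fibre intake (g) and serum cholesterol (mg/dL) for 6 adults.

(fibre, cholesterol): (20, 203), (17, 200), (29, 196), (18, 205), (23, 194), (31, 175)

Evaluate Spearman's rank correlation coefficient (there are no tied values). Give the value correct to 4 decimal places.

Rank fibre: 3, 1, 5, 2, 4, 6
Rank cholesterol: 5, 4, 3, 6, 2, 1
d = rank(fibre) − rank(cholesterol): -2, -3, 2, -4, 2, 5; Σd² = 62
ρ = 1 − 6Σd² / [n(n²−1)] = 1 − 6×62 / (6×35) = 1 − 372/210 ≈ -0.7714

-0.7714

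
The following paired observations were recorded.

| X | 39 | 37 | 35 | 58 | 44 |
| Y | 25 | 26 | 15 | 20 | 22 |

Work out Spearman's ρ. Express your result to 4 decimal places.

Rank X: 3, 2, 1, 5, 4
Rank Y: 4, 5, 1, 2, 3
d = rank(X) − rank(Y): -1, -3, 0, 3, 1; Σd² = 20
ρ = 1 − 6Σd² / [n(n²−1)] = 1 − 6×20 / (5×24) = 1 − 120/120 ≈ 0.0000

0.0000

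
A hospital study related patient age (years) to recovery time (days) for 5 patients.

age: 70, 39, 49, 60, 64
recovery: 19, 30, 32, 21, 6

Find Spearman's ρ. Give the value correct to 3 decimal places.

-0.800

Rank age: 5, 1, 2, 3, 4
Rank recovery: 2, 4, 5, 3, 1
d = rank(age) − rank(recovery): 3, -3, -3, 0, 3; Σd² = 36
ρ = 1 − 6Σd² / [n(n²−1)] = 1 − 6×36 / (5×24) = 1 − 216/120 ≈ -0.800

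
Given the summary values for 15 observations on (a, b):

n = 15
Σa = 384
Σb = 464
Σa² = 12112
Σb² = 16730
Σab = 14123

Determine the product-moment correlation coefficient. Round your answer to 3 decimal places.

0.964

r = (nΣab − ΣaΣb) / √[(nΣa² − (Σa)²)(nΣb² − (Σb)²)]
Numerator: 15×14123 − 384×464 = 33669
Denominator: √[(181680 − 147456)(250950 − 215296)] = √[34224 × 35654] = 34931.6833
r = 33669 / 34931.6833 ≈ 0.964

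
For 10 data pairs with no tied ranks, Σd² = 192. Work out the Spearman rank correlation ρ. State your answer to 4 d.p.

-0.1636

ρ = 1 − 6Σd² / [n(n²−1)] = 1 − 6×192 / (10×99)
  = 1 − 1152/990 = 1 − 1.16364 ≈ -0.1636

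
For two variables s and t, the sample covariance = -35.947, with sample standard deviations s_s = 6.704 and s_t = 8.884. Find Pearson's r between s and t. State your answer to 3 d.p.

r = Cov(s,t) / (s_s · s_t) = -35.947 / (6.704 × 8.884)
  = -35.947 / 59.5583 ≈ -0.604

-0.604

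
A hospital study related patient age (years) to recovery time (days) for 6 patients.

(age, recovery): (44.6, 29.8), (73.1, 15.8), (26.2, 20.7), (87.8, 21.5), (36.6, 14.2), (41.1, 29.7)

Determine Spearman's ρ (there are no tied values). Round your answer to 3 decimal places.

0.257

Rank age: 4, 5, 1, 6, 2, 3
Rank recovery: 6, 2, 3, 4, 1, 5
d = rank(age) − rank(recovery): -2, 3, -2, 2, 1, -2; Σd² = 26
ρ = 1 − 6Σd² / [n(n²−1)] = 1 − 6×26 / (6×35) = 1 − 156/210 ≈ 0.257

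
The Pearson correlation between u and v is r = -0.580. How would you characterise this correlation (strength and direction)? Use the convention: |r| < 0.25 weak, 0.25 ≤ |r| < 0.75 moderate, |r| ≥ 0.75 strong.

moderate negative

r = -0.580 < 0 so the relationship is negative.
|r| = 0.580, which falls in the moderate range.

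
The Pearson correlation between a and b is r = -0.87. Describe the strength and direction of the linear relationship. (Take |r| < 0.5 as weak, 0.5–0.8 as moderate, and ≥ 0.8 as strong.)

r = -0.87 < 0 so the relationship is negative.
|r| = 0.87, which falls in the strong range.

strong negative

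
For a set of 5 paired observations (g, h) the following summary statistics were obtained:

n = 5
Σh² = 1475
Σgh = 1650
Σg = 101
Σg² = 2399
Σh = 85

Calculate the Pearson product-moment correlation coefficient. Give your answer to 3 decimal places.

r = (nΣgh − ΣgΣh) / √[(nΣg² − (Σg)²)(nΣh² − (Σh)²)]
Numerator: 5×1650 − 101×85 = -335
Denominator: √[(11995 − 10201)(7375 − 7225)] = √[1794 × 150] = 518.7485
r = -335 / 518.7485 ≈ -0.646

-0.646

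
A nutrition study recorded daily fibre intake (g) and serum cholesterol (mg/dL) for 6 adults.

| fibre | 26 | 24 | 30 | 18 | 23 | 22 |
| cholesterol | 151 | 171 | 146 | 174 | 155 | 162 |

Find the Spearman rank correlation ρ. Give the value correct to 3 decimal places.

Rank fibre: 5, 4, 6, 1, 3, 2
Rank cholesterol: 2, 5, 1, 6, 3, 4
d = rank(fibre) − rank(cholesterol): 3, -1, 5, -5, 0, -2; Σd² = 64
ρ = 1 − 6Σd² / [n(n²−1)] = 1 − 6×64 / (6×35) = 1 − 384/210 ≈ -0.829

-0.829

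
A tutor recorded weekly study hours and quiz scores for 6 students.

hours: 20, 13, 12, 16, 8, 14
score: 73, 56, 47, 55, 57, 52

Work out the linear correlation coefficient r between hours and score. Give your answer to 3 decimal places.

n = 6, Σx = 83, Σy = 340, Σx² = 1229, Σy² = 19652, Σxy = 4816
nΣxy − ΣxΣy = 28896 − 28220 = 676
nΣx² − (Σx)² = 7374 − 6889 = 485; nΣy² − (Σy)² = 117912 − 115600 = 2312
r = 676 / √(485 × 2312) = 676 / 1058.9240 ≈ 0.638

0.638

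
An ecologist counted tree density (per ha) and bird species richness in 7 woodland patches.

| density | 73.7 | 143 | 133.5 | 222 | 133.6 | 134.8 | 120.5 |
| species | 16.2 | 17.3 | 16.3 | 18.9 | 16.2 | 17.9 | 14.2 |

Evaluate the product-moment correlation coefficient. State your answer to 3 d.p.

0.667

n = 7, Σx = 961.1, Σy = 117, Σx² = 143527.19, Σy² = 1969.12, Σxy = 16328.03
nΣxy − ΣxΣy = 114296.21 − 112448.7 = 1847.51
nΣx² − (Σx)² = 1004690.33 − 923713.21 = 80977.12; nΣy² − (Σy)² = 13783.84 − 13689 = 94.84
r = 1847.51 / √(80977.12 × 94.84) = 1847.51 / 2771.2578 ≈ 0.667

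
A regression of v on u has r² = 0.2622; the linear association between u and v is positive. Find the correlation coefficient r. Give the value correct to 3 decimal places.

0.512

|r| = √0.2622 = 0.512
The association is positive, so r = 0.512.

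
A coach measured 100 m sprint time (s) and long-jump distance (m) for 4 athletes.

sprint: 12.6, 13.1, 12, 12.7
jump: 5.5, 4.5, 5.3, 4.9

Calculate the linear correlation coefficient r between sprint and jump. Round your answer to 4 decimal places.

n = 4, Σx = 50.4, Σy = 20.2, Σx² = 635.66, Σy² = 102.6, Σxy = 254.08
nΣxy − ΣxΣy = 1016.32 − 1018.08 = -1.76
nΣx² − (Σx)² = 2542.64 − 2540.16 = 2.48; nΣy² − (Σy)² = 410.4 − 408.04 = 2.36
r = -1.76 / √(2.48 × 2.36) = -1.76 / 2.4193 ≈ -0.7275

-0.7275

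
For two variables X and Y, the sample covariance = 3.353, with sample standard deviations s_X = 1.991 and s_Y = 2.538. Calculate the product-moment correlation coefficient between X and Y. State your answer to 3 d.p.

r = Cov(X,Y) / (s_X · s_Y) = 3.353 / (1.991 × 2.538)
  = 3.353 / 5.0532 ≈ 0.664

0.664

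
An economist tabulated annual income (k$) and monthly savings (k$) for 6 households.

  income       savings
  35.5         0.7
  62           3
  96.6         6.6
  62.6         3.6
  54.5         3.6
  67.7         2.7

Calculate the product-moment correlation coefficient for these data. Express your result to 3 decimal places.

0.932

n = 6, Σx = 378.9, Σy = 20.2, Σx² = 25908.11, Σy² = 86.26, Σxy = 1452.76
nΣxy − ΣxΣy = 8716.56 − 7653.78 = 1062.78
nΣx² − (Σx)² = 155448.66 − 143565.21 = 11883.45; nΣy² − (Σy)² = 517.56 − 408.04 = 109.52
r = 1062.78 / √(11883.45 × 109.52) = 1062.78 / 1140.8223 ≈ 0.932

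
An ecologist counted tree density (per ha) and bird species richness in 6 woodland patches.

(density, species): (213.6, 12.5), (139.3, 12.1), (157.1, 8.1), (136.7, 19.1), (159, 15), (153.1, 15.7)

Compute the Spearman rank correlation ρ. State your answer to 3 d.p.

-0.371

Rank density: 6, 2, 4, 1, 5, 3
Rank species: 3, 2, 1, 6, 4, 5
d = rank(density) − rank(species): 3, 0, 3, -5, 1, -2; Σd² = 48
ρ = 1 − 6Σd² / [n(n²−1)] = 1 − 6×48 / (6×35) = 1 − 288/210 ≈ -0.371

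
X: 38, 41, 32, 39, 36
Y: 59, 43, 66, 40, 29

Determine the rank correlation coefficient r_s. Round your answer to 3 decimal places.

-0.300

Rank X: 3, 5, 1, 4, 2
Rank Y: 4, 3, 5, 2, 1
d = rank(X) − rank(Y): -1, 2, -4, 2, 1; Σd² = 26
ρ = 1 − 6Σd² / [n(n²−1)] = 1 − 6×26 / (5×24) = 1 − 156/120 ≈ -0.300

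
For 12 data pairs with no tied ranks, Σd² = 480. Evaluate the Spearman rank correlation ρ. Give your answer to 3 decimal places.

-0.678

ρ = 1 − 6Σd² / [n(n²−1)] = 1 − 6×480 / (12×143)
  = 1 − 2880/1716 = 1 − 1.6783 ≈ -0.678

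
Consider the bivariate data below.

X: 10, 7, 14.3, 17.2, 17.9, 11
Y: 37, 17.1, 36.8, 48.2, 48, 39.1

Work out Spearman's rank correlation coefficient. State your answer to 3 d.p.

Rank X: 2, 1, 4, 5, 6, 3
Rank Y: 3, 1, 2, 6, 5, 4
d = rank(X) − rank(Y): -1, 0, 2, -1, 1, -1; Σd² = 8
ρ = 1 − 6Σd² / [n(n²−1)] = 1 − 6×8 / (6×35) = 1 − 48/210 ≈ 0.771

0.771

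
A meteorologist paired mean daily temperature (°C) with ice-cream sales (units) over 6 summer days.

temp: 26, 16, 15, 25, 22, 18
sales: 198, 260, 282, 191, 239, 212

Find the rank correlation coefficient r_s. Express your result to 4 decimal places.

Rank temp: 6, 2, 1, 5, 4, 3
Rank sales: 2, 5, 6, 1, 4, 3
d = rank(temp) − rank(sales): 4, -3, -5, 4, 0, 0; Σd² = 66
ρ = 1 − 6Σd² / [n(n²−1)] = 1 − 6×66 / (6×35) = 1 − 396/210 ≈ -0.8857

-0.8857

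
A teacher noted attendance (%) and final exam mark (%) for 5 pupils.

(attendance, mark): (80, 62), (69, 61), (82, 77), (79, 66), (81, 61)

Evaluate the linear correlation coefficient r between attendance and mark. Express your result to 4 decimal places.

0.4649

n = 5, Σx = 391, Σy = 327, Σx² = 30687, Σy² = 21571, Σxy = 25638
nΣxy − ΣxΣy = 128190 − 127857 = 333
nΣx² − (Σx)² = 153435 − 152881 = 554; nΣy² − (Σy)² = 107855 − 106929 = 926
r = 333 / √(554 × 926) = 333 / 716.2430 ≈ 0.4649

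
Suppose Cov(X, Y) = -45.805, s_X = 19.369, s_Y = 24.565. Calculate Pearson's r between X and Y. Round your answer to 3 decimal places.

-0.096

r = Cov(X,Y) / (s_X · s_Y) = -45.805 / (19.369 × 24.565)
  = -45.805 / 475.7995 ≈ -0.096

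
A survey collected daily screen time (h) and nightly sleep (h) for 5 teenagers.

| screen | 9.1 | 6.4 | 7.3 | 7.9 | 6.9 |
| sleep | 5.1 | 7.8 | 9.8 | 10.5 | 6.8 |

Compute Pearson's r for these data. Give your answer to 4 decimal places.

n = 5, Σx = 37.6, Σy = 40, Σx² = 287.08, Σy² = 339.38, Σxy = 297.74
nΣxy − ΣxΣy = 1488.7 − 1504 = -15.3
nΣx² − (Σx)² = 1435.4 − 1413.76 = 21.64; nΣy² − (Σy)² = 1696.9 − 1600 = 96.9
r = -15.3 / √(21.64 × 96.9) = -15.3 / 45.7921 ≈ -0.3341

-0.3341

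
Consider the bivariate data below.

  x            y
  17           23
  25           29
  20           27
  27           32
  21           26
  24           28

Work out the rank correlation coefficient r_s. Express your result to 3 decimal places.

Rank x: 1, 5, 2, 6, 3, 4
Rank y: 1, 5, 3, 6, 2, 4
d = rank(x) − rank(y): 0, 0, -1, 0, 1, 0; Σd² = 2
ρ = 1 − 6Σd² / [n(n²−1)] = 1 − 6×2 / (6×35) = 1 − 12/210 ≈ 0.943

0.943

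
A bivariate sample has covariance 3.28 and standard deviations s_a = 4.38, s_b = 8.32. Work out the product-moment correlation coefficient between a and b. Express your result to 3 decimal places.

r = Cov(a,b) / (s_a · s_b) = 3.28 / (4.38 × 8.32)
  = 3.28 / 36.4416 ≈ 0.090

0.090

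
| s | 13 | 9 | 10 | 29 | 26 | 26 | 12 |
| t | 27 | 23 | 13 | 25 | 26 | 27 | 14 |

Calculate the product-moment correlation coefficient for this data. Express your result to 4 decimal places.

0.6031

n = 7, Σs = 125, Σt = 155, Σs² = 2687, Σt² = 3653, Σst = 2959
nΣst − ΣsΣt = 20713 − 19375 = 1338
nΣs² − (Σs)² = 18809 − 15625 = 3184; nΣt² − (Σt)² = 25571 − 24025 = 1546
r = 1338 / √(3184 × 1546) = 1338 / 2218.6627 ≈ 0.6031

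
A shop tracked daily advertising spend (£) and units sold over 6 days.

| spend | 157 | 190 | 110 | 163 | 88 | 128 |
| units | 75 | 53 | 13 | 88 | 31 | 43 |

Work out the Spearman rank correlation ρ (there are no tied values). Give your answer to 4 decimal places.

0.7714

Rank spend: 4, 6, 2, 5, 1, 3
Rank units: 5, 4, 1, 6, 2, 3
d = rank(spend) − rank(units): -1, 2, 1, -1, -1, 0; Σd² = 8
ρ = 1 − 6Σd² / [n(n²−1)] = 1 − 6×8 / (6×35) = 1 − 48/210 ≈ 0.7714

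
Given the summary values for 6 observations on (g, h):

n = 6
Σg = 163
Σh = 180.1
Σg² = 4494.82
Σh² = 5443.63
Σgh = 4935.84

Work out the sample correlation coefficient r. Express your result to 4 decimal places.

r = (nΣgh − ΣgΣh) / √[(nΣg² − (Σg)²)(nΣh² − (Σh)²)]
Numerator: 6×4935.84 − 163×180.1 = 258.74
Denominator: √[(26968.92 − 26569)(32661.78 − 32436.01)] = √[399.92 × 225.77] = 300.4828
r = 258.74 / 300.4828 ≈ 0.8611

0.8611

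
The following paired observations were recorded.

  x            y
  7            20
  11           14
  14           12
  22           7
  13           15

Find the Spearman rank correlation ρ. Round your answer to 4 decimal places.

Rank x: 1, 2, 4, 5, 3
Rank y: 5, 3, 2, 1, 4
d = rank(x) − rank(y): -4, -1, 2, 4, -1; Σd² = 38
ρ = 1 − 6Σd² / [n(n²−1)] = 1 − 6×38 / (5×24) = 1 − 228/120 ≈ -0.9000

-0.9000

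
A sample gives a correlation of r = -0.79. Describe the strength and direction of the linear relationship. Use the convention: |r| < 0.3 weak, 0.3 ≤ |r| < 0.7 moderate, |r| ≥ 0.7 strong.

strong negative

r = -0.79 < 0 so the relationship is negative.
|r| = 0.79, which falls in the strong range.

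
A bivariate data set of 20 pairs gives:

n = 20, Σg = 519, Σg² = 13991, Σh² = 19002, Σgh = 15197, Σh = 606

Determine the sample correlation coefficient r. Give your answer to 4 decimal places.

-0.9137

r = (nΣgh − ΣgΣh) / √[(nΣg² − (Σg)²)(nΣh² − (Σh)²)]
Numerator: 20×15197 − 519×606 = -10574
Denominator: √[(279820 − 269361)(380040 − 367236)] = √[10459 × 12804] = 11572.2528
r = -10574 / 11572.2528 ≈ -0.9137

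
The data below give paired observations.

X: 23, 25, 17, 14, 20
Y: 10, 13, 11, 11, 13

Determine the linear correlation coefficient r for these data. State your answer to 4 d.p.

n = 5, ΣX = 99, ΣY = 58, ΣX² = 2039, ΣY² = 680, ΣXY = 1156
nΣXY − ΣXΣY = 5780 − 5742 = 38
nΣX² − (ΣX)² = 10195 − 9801 = 394; nΣY² − (ΣY)² = 3400 − 3364 = 36
r = 38 / √(394 × 36) = 38 / 119.0966 ≈ 0.3191

0.3191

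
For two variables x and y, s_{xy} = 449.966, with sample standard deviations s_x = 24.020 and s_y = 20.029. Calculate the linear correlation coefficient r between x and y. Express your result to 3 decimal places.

r = Cov(x,y) / (s_x · s_y) = 449.966 / (24.020 × 20.029)
  = 449.966 / 481.0966 ≈ 0.935

0.935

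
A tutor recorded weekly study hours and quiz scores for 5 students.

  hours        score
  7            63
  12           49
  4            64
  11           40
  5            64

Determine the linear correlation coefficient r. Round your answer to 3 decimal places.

-0.888

n = 5, Σx = 39, Σy = 280, Σx² = 355, Σy² = 16162, Σxy = 2045
nΣxy − ΣxΣy = 10225 − 10920 = -695
nΣx² − (Σx)² = 1775 − 1521 = 254; nΣy² − (Σy)² = 80810 − 78400 = 2410
r = -695 / √(254 × 2410) = -695 / 782.3938 ≈ -0.888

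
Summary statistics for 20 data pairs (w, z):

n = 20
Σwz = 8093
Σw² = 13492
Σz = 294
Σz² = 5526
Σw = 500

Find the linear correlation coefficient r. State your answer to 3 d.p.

0.680

r = (nΣwz − ΣwΣz) / √[(nΣw² − (Σw)²)(nΣz² − (Σz)²)]
Numerator: 20×8093 − 500×294 = 14860
Denominator: √[(269840 − 250000)(110520 − 86436)] = √[19840 × 24084] = 21859.2443
r = 14860 / 21859.2443 ≈ 0.680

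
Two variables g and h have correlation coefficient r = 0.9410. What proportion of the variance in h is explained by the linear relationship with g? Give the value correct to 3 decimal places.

r² = (0.9410)² = 0.885

0.885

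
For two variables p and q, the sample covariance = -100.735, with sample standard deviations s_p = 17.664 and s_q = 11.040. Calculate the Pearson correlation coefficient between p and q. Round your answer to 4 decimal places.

r = Cov(p,q) / (s_p · s_q) = -100.735 / (17.664 × 11.040)
  = -100.735 / 195.0106 ≈ -0.5166

-0.5166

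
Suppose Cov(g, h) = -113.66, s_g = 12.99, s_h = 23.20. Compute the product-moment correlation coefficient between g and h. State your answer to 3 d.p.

r = Cov(g,h) / (s_g · s_h) = -113.66 / (12.99 × 23.20)
  = -113.66 / 301.3680 ≈ -0.377

-0.377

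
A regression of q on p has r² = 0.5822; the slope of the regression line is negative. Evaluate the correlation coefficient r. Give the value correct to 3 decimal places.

-0.763

|r| = √0.5822 = 0.763
The association is negative, so r = −0.763.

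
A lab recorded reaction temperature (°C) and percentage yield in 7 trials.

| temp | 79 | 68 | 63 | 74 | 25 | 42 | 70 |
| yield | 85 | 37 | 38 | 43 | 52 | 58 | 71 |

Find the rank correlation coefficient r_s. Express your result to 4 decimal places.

0.3214

Rank temp: 7, 4, 3, 6, 1, 2, 5
Rank yield: 7, 1, 2, 3, 4, 5, 6
d = rank(temp) − rank(yield): 0, 3, 1, 3, -3, -3, -1; Σd² = 38
ρ = 1 − 6Σd² / [n(n²−1)] = 1 − 6×38 / (7×48) = 1 − 228/336 ≈ 0.3214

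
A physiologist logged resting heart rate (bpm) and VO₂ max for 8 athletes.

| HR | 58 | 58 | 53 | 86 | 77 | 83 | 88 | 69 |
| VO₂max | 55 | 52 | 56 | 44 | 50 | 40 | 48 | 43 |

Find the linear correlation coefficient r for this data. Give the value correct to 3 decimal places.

-0.747

n = 8, Σx = 572, Σy = 388, Σx² = 42256, Σy² = 19054, Σxy = 27319
nΣxy − ΣxΣy = 218552 − 221936 = -3384
nΣx² − (Σx)² = 338048 − 327184 = 10864; nΣy² − (Σy)² = 152432 − 150544 = 1888
r = -3384 / √(10864 × 1888) = -3384 / 4528.9328 ≈ -0.747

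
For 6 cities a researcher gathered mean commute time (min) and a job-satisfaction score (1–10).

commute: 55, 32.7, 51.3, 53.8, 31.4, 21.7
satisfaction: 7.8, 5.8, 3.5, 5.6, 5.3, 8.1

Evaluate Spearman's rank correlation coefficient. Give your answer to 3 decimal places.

-0.143

Rank commute: 6, 3, 4, 5, 2, 1
Rank satisfaction: 5, 4, 1, 3, 2, 6
d = rank(commute) − rank(satisfaction): 1, -1, 3, 2, 0, -5; Σd² = 40
ρ = 1 − 6Σd² / [n(n²−1)] = 1 − 6×40 / (6×35) = 1 − 240/210 ≈ -0.143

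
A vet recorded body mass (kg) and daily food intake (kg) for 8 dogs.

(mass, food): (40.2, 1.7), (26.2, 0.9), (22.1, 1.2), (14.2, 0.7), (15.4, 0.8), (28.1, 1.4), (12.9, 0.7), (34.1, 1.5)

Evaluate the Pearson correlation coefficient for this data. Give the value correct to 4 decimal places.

0.9360

n = 8, Σx = 193.2, Σy = 8.9, Σx² = 5348.52, Σy² = 10.97, Σxy = 240.22
nΣxy − ΣxΣy = 1921.76 − 1719.48 = 202.28
nΣx² − (Σx)² = 42788.16 − 37326.24 = 5461.92; nΣy² − (Σy)² = 87.76 − 79.21 = 8.55
r = 202.28 / √(5461.92 × 8.55) = 202.28 / 216.1005 ≈ 0.9360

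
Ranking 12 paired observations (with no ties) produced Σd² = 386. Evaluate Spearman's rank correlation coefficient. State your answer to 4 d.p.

ρ = 1 − 6Σd² / [n(n²−1)] = 1 − 6×386 / (12×143)
  = 1 − 2316/1716 = 1 − 1.34965 ≈ -0.3497

-0.3497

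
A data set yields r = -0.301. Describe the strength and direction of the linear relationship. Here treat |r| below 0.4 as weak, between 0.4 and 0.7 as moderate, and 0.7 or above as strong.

weak negative

r = -0.301 < 0 so the relationship is negative.
|r| = 0.301, which falls in the weak range.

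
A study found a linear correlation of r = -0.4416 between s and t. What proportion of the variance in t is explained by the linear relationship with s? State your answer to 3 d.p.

0.195

r² = (-0.4416)² = 0.195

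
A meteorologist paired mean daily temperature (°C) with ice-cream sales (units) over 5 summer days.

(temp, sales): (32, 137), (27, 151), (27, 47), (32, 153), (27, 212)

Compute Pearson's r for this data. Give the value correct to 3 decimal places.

n = 5, Σx = 145, Σy = 700, Σx² = 4235, Σy² = 112132, Σxy = 20350
nΣxy − ΣxΣy = 101750 − 101500 = 250
nΣx² − (Σx)² = 21175 − 21025 = 150; nΣy² − (Σy)² = 560660 − 490000 = 70660
r = 250 / √(150 × 70660) = 250 / 3255.6105 ≈ 0.077

0.077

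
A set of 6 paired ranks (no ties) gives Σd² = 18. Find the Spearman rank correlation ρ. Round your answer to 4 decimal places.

ρ = 1 − 6Σd² / [n(n²−1)] = 1 − 6×18 / (6×35)
  = 1 − 108/210 = 1 − 0.51429 ≈ 0.4857

0.4857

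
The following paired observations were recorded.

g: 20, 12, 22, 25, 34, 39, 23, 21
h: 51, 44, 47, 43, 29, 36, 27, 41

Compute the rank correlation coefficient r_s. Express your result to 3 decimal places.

Rank g: 2, 1, 4, 6, 7, 8, 5, 3
Rank h: 8, 6, 7, 5, 2, 3, 1, 4
d = rank(g) − rank(h): -6, -5, -3, 1, 5, 5, 4, -1; Σd² = 138
ρ = 1 − 6Σd² / [n(n²−1)] = 1 − 6×138 / (8×63) = 1 − 828/504 ≈ -0.643

-0.643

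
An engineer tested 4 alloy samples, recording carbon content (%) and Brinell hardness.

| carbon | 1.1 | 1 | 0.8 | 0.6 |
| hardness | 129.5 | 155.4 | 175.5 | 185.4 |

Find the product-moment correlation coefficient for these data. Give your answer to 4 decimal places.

n = 4, Σx = 3.5, Σy = 645.8, Σx² = 3.21, Σy² = 106092.82, Σxy = 549.49
nΣxy − ΣxΣy = 2197.96 − 2260.3 = -62.34
nΣx² − (Σx)² = 12.84 − 12.25 = 0.59; nΣy² − (Σy)² = 424371.28 − 417057.64 = 7313.64
r = -62.34 / √(0.59 × 7313.64) = -62.34 / 65.6890 ≈ -0.9490

-0.9490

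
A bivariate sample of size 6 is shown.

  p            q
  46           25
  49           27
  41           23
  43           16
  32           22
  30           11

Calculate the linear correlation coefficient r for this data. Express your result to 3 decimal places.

n = 6, Σp = 241, Σq = 124, Σp² = 9971, Σq² = 2744, Σpq = 5138
nΣpq − ΣpΣq = 30828 − 29884 = 944
nΣp² − (Σp)² = 59826 − 58081 = 1745; nΣq² − (Σq)² = 16464 − 15376 = 1088
r = 944 / √(1745 × 1088) = 944 / 1377.8824 ≈ 0.685

0.685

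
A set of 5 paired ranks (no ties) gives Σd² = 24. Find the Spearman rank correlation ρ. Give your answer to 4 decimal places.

ρ = 1 − 6Σd² / [n(n²−1)] = 1 − 6×24 / (5×24)
  = 1 − 144/120 = 1 − 1.20000 ≈ -0.2000

-0.2000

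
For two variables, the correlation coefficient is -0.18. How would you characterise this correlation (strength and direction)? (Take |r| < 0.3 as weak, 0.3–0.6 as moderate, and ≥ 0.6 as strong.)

r = -0.18 < 0 so the relationship is negative.
|r| = 0.18, which falls in the weak range.

weak negative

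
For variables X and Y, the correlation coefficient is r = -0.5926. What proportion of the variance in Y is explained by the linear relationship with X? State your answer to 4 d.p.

0.3512

r² = (-0.5926)² = 0.3512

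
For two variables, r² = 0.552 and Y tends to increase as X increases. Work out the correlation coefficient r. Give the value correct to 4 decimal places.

|r| = √0.552 = 0.7430
The association is positive, so r = 0.7430.

0.7430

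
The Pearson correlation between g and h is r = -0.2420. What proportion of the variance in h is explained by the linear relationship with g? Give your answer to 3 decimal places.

0.059

r² = (-0.2420)² = 0.059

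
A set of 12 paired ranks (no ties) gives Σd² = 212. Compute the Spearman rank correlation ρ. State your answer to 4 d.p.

ρ = 1 − 6Σd² / [n(n²−1)] = 1 − 6×212 / (12×143)
  = 1 − 1272/1716 = 1 − 0.74126 ≈ 0.2587

0.2587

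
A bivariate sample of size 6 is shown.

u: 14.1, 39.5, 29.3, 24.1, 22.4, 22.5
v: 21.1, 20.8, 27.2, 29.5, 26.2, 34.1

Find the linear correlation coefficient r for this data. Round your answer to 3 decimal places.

n = 6, Σu = 151.9, Σv = 158.9, Σu² = 4206.37, Σv² = 4337.19, Σuv = 3981.15
nΣuv − ΣuΣv = 23886.9 − 24136.91 = -250.01
nΣu² − (Σu)² = 25238.22 − 23073.61 = 2164.61; nΣv² − (Σv)² = 26023.14 − 25249.21 = 773.93
r = -250.01 / √(2164.61 × 773.93) = -250.01 / 1294.3170 ≈ -0.193

-0.193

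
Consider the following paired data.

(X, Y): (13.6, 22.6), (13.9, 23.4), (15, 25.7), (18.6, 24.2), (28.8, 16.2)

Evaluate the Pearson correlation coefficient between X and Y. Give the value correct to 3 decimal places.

n = 5, ΣX = 89.9, ΣY = 112.1, ΣX² = 1778.57, ΣY² = 2566.89, ΣXY = 1934.8
nΣXY − ΣXΣY = 9674 − 10077.79 = -403.79
nΣX² − (ΣX)² = 8892.85 − 8082.01 = 810.84; nΣY² − (ΣY)² = 12834.45 − 12566.41 = 268.04
r = -403.79 / √(810.84 × 268.04) = -403.79 / 466.1948 ≈ -0.866

-0.866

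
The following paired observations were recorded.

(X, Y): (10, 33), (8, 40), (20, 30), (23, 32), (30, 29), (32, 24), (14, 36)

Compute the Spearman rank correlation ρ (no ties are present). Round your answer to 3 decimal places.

-0.929

Rank X: 2, 1, 4, 5, 6, 7, 3
Rank Y: 5, 7, 3, 4, 2, 1, 6
d = rank(X) − rank(Y): -3, -6, 1, 1, 4, 6, -3; Σd² = 108
ρ = 1 − 6Σd² / [n(n²−1)] = 1 − 6×108 / (7×48) = 1 − 648/336 ≈ -0.929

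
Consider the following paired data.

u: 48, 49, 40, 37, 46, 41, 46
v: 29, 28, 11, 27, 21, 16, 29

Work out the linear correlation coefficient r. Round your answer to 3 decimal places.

n = 7, Σu = 307, Σv = 161, Σu² = 13587, Σv² = 4013, Σuv = 7159
nΣuv − ΣuΣv = 50113 − 49427 = 686
nΣu² − (Σu)² = 95109 − 94249 = 860; nΣv² − (Σv)² = 28091 − 25921 = 2170
r = 686 / √(860 × 2170) = 686 / 1366.0893 ≈ 0.502

0.502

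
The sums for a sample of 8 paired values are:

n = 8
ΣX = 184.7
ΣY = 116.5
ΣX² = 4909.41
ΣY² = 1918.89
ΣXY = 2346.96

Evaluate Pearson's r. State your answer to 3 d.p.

r = (nΣXY − ΣXΣY) / √[(nΣX² − (ΣX)²)(nΣY² − (ΣY)²)]
Numerator: 8×2346.96 − 184.7×116.5 = -2741.87
Denominator: √[(39275.28 − 34114.09)(15351.12 − 13572.25)] = √[5161.19 × 1778.87] = 3030.0307
r = -2741.87 / 3030.0307 ≈ -0.905

-0.905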